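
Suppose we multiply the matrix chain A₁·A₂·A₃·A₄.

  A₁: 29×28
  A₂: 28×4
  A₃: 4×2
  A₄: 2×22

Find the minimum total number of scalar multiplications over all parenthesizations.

3124

Adjacent pairs: A₁A₂ = 29·28·4 = 3248; A₂A₃ = 28·4·2 = 224; A₃A₄ = 4·2·22 = 176.
Length 3: A₁..A₃: k=1: 0+224+29·28·2=1848; k=2: 3248+0+29·4·2=3480 → min 1848 | A₂..A₄: k=2: 0+176+28·4·22=2640; k=3: 224+0+28·2·22=1456 → min 1456.
Length 4: A₁..A₄: k=1: 0+1456+29·28·22=19320; k=2: 3248+176+29·4·22=5976; k=3: 1848+0+29·2·22=3124 → min 3124.
Optimal order: ((A₁·(A₂·A₃))·A₄) with cost 3124.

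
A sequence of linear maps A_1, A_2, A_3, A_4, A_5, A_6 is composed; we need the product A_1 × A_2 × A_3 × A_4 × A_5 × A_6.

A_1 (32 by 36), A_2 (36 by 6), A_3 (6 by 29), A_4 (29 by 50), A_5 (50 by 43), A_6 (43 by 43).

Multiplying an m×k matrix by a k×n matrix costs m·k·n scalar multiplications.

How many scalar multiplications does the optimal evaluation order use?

47862

Adjacent pairs: A_1A_2 = 32·36·6 = 6912; A_2A_3 = 36·6·29 = 6264; A_3A_4 = 6·29·50 = 8700; A_4A_5 = 29·50·43 = 62350; A_5A_6 = 50·43·43 = 92450.
Length 3: A_1..A_3: k=1: 0+6264+32·36·29=39672; k=2: 6912+0+32·6·29=12480 → min 12480 | A_2..A_4: k=2: 0+8700+36·6·50=19500; k=3: 6264+0+36·29·50=58464 → min 19500 | A_3..A_5: k=3: 0+62350+6·29·43=69832; k=4: 8700+0+6·50·43=21600 → min 21600 | A_4..A_6: k=4: 0+92450+29·50·43=154800; k=5: 62350+0+29·43·43=115971 → min 115971.
Length 4: A_1..A_4: k=1: 0+19500+32·36·50=77100; k=2: 6912+8700+32·6·50=25212; k=3: 12480+0+32·29·50=58880 → min 25212 | A_2..A_5: k=2: 0+21600+36·6·43=30888; k=3: 6264+62350+36·29·43=113506; k=4: 19500+0+36·50·43=96900 → min 30888 | A_3..A_6: k=3: 0+115971+6·29·43=123453; k=4: 8700+92450+6·50·43=114050; k=5: 21600+0+6·43·43=32694 → min 32694.
Length 5: A_1..A_5: k=1: 0+30888+32·36·43=80424; k=2: 6912+21600+32·6·43=36768; k=3: 12480+62350+32·29·43=114734; k=4: 25212+0+32·50·43=94012 → min 36768 | A_2..A_6: k=2: 0+32694+36·6·43=41982; k=3: 6264+115971+36·29·43=167127; k=4: 19500+92450+36·50·43=189350; k=5: 30888+0+36·43·43=97452 → min 41982.
Length 6: A_1..A_6: k=1: 0+41982+32·36·43=91518; k=2: 6912+32694+32·6·43=47862; k=3: 12480+115971+32·29·43=168355; k=4: 25212+92450+32·50·43=186462; k=5: 36768+0+32·43·43=95936 → min 47862.
Optimal order: ((A_1 × A_2) × (((A_3 × A_4) × A_5) × A_6)) with cost 47862.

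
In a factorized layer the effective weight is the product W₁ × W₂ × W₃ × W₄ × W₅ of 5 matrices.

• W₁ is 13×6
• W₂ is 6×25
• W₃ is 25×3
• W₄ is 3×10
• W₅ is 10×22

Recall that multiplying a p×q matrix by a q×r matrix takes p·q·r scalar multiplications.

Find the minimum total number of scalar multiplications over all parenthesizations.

2202

Adjacent pairs: W₁W₂ = 13·6·25 = 1950; W₂W₃ = 6·25·3 = 450; W₃W₄ = 25·3·10 = 750; W₄W₅ = 3·10·22 = 660.
Length 3: W₁..W₃: k=1: 0+450+13·6·3=684; k=2: 1950+0+13·25·3=2925 → min 684 | W₂..W₄: k=2: 0+750+6·25·10=2250; k=3: 450+0+6·3·10=630 → min 630 | W₃..W₅: k=3: 0+660+25·3·22=2310; k=4: 750+0+25·10·22=6250 → min 2310.
Length 4: W₁..W₄: k=1: 0+630+13·6·10=1410; k=2: 1950+750+13·25·10=5950; k=3: 684+0+13·3·10=1074 → min 1074 | W₂..W₅: k=2: 0+2310+6·25·22=5610; k=3: 450+660+6·3·22=1506; k=4: 630+0+6·10·22=1950 → min 1506.
Length 5: W₁..W₅: k=1: 0+1506+13·6·22=3222; k=2: 1950+2310+13·25·22=11410; k=3: 684+660+13·3·22=2202; k=4: 1074+0+13·10·22=3934 → min 2202.
Optimal order: ((W₁ × (W₂ × W₃)) × (W₄ × W₅)) with cost 2202.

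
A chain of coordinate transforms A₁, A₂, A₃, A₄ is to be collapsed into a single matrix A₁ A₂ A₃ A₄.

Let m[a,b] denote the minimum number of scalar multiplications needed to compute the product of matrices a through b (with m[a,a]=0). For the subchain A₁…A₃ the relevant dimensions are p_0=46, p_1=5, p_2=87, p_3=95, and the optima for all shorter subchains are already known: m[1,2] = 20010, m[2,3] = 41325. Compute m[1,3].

m[1,3] = min over k∈[1,2] of m[1,k]+m[k+1,3]+p_{0}·p_k·p_{3}.
k=1: 0 + 41325 + 46·5·95 = 63175; k=2: 20010 + 0 + 46·87·95 = 400200.
Minimum: 63175 at k=1.

63175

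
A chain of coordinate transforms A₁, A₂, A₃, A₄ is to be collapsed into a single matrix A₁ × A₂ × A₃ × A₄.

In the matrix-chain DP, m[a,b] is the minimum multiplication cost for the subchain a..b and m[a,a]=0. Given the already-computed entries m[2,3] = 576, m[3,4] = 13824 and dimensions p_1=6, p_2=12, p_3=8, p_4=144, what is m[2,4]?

7488

m[2,4] = min over k∈[2,3] of m[2,k]+m[k+1,4]+p_{1}·p_k·p_{4}.
k=2: 0 + 13824 + 6·12·144 = 24192; k=3: 576 + 0 + 6·8·144 = 7488.
Minimum: 7488 at k=3.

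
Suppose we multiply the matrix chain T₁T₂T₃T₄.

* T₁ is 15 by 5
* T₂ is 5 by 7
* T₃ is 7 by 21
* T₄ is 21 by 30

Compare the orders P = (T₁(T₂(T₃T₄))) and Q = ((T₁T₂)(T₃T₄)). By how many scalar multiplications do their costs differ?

375

Order P = (T₁(T₂(T₃T₄))): (T₃T₄): 7×21 by 21×30 → 7×30, cost 7·21·30 = 4410; (T₂(T₃T₄)): 5×7 by 7×30 → 5×30, cost 5·7·30 = 1050; cumulative 5460; (T₁(T₂(T₃T₄))): 15×5 by 5×30 → 15×30, cost 15·5·30 = 2250; cumulative 7710. Total 7710.
Order Q = ((T₁T₂)(T₃T₄)): (T₁T₂): 15×5 by 5×7 → 15×7, cost 15·5·7 = 525; (T₃T₄): 7×21 by 21×30 → 7×30, cost 7·21·30 = 4410; ((T₁T₂)(T₃T₄)): 15×7 by 7×30 → 15×30, cost 15·7·30 = 3150; cumulative 8085. Total 8085.
Difference: |7710 − 8085| = 375.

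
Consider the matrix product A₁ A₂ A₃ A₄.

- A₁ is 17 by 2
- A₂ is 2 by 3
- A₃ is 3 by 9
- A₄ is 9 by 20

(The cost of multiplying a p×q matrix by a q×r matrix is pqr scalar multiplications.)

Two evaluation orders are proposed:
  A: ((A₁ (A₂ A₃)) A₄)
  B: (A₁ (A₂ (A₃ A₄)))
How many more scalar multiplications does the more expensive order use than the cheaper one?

Order A = ((A₁ (A₂ A₃)) A₄): (A₂ A₃): 2×3 by 3×9 → 2×9, cost 2·3·9 = 54; (A₁ (A₂ A₃)): 17×2 by 2×9 → 17×9, cost 17·2·9 = 306; cumulative 360; ((A₁ (A₂ A₃)) A₄): 17×9 by 9×20 → 17×20, cost 17·9·20 = 3060; cumulative 3420. Total 3420.
Order B = (A₁ (A₂ (A₃ A₄))): (A₃ A₄): 3×9 by 9×20 → 3×20, cost 3·9·20 = 540; (A₂ (A₃ A₄)): 2×3 by 3×20 → 2×20, cost 2·3·20 = 120; cumulative 660; (A₁ (A₂ (A₃ A₄))): 17×2 by 2×20 → 17×20, cost 17·2·20 = 680; cumulative 1340. Total 1340.
Difference: |3420 − 1340| = 2080.

2080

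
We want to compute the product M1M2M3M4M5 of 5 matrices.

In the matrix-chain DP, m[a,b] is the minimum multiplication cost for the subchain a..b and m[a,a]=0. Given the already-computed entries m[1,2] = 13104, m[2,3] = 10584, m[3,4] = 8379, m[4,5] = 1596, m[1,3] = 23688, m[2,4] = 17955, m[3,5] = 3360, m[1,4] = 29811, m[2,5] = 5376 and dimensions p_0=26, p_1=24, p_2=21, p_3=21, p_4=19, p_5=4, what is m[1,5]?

m[1,5] = min over k∈[1,4] of m[1,k]+m[k+1,5]+p_{0}·p_k·p_{5}.
k=1: 0 + 5376 + 26·24·4 = 7872; k=2: 13104 + 3360 + 26·21·4 = 18648; k=3: 23688 + 1596 + 26·21·4 = 27468; k=4: 29811 + 0 + 26·19·4 = 31787.
Minimum: 7872 at k=1.

7872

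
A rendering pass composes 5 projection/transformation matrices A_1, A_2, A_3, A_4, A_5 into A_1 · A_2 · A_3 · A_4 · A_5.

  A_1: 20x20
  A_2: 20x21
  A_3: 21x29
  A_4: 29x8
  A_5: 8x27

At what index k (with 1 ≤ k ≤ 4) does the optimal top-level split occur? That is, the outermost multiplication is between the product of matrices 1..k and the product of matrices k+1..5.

4

Adjacent pairs: A_1A_2 = 20·20·21 = 8400; A_2A_3 = 20·21·29 = 12180; A_3A_4 = 21·29·8 = 4872; A_4A_5 = 29·8·27 = 6264.
Length 3: A_1..A_3: k=1: 0+12180+20·20·29=23780; k=2: 8400+0+20·21·29=20580 → min 20580 | A_2..A_4: k=2: 0+4872+20·21·8=8232; k=3: 12180+0+20·29·8=16820 → min 8232 | A_3..A_5: k=3: 0+6264+21·29·27=22707; k=4: 4872+0+21·8·27=9408 → min 9408.
Length 4: A_1..A_4: k=1: 0+8232+20·20·8=11432; k=2: 8400+4872+20·21·8=16632; k=3: 20580+0+20·29·8=25220 → min 11432 | A_2..A_5: k=2: 0+9408+20·21·27=20748; k=3: 12180+6264+20·29·27=34104; k=4: 8232+0+20·8·27=12552 → min 12552.
Top-level splits: k=1: (A_1..A_1)·(A_2..A_5) → 0+12552+20·20·27 = 23352; k=2: (A_1..A_2)·(A_3..A_5) → 8400+9408+20·21·27 = 29148; k=3: (A_1..A_3)·(A_4..A_5) → 20580+6264+20·29·27 = 42504; k=4: (A_1..A_4)·(A_5..A_5) → 11432+0+20·8·27 = 15752.
Best split is after A_4, i.e. k = 4.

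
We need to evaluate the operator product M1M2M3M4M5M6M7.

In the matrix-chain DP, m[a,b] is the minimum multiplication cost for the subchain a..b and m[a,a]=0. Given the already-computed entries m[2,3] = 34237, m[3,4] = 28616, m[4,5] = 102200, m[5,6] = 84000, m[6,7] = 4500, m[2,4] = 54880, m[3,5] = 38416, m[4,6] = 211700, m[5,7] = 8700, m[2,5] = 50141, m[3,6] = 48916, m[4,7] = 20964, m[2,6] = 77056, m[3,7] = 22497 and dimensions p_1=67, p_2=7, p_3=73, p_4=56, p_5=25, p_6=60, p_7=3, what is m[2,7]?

23904

m[2,7] = min over k∈[2,6] of m[2,k]+m[k+1,7]+p_{1}·p_k·p_{7}.
k=2: 0 + 22497 + 67·7·3 = 23904; k=3: 34237 + 20964 + 67·73·3 = 69874; k=4: 54880 + 8700 + 67·56·3 = 74836; k=5: 50141 + 4500 + 67·25·3 = 59666; k=6: 77056 + 0 + 67·60·3 = 89116.
Minimum: 23904 at k=2.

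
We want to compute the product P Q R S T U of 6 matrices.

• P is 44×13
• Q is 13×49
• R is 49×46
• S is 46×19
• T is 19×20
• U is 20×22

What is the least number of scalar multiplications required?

63908

Adjacent pairs: PQ = 44·13·49 = 28028; QR = 13·49·46 = 29302; RS = 49·46·19 = 42826; ST = 46·19·20 = 17480; TU = 19·20·22 = 8360.
Length 3: P..R: k=1: 0+29302+44·13·46=55614; k=2: 28028+0+44·49·46=127204 → min 55614 | Q..S: k=2: 0+42826+13·49·19=54929; k=3: 29302+0+13·46·19=40664 → min 40664 | R..T: k=3: 0+17480+49·46·20=62560; k=4: 42826+0+49·19·20=61446 → min 61446 | S..U: k=4: 0+8360+46·19·22=27588; k=5: 17480+0+46·20·22=37720 → min 27588.
Length 4: P..S: k=1: 0+40664+44·13·19=51532; k=2: 28028+42826+44·49·19=111818; k=3: 55614+0+44·46·19=94070 → min 51532 | Q..T: k=2: 0+61446+13·49·20=74186; k=3: 29302+17480+13·46·20=58742; k=4: 40664+0+13·19·20=45604 → min 45604 | R..U: k=3: 0+27588+49·46·22=77176; k=4: 42826+8360+49·19·22=71668; k=5: 61446+0+49·20·22=83006 → min 71668.
Length 5: P..T: k=1: 0+45604+44·13·20=57044; k=2: 28028+61446+44·49·20=132594; k=3: 55614+17480+44·46·20=113574; k=4: 51532+0+44·19·20=68252 → min 57044 | Q..U: k=2: 0+71668+13·49·22=85682; k=3: 29302+27588+13·46·22=70046; k=4: 40664+8360+13·19·22=54458; k=5: 45604+0+13·20·22=51324 → min 51324.
Length 6: P..U: k=1: 0+51324+44·13·22=63908; k=2: 28028+71668+44·49·22=147128; k=3: 55614+27588+44·46·22=127730; k=4: 51532+8360+44·19·22=78284; k=5: 57044+0+44·20·22=76404 → min 63908.
Optimal order: (P ((((Q R) S) T) U)) with cost 63908.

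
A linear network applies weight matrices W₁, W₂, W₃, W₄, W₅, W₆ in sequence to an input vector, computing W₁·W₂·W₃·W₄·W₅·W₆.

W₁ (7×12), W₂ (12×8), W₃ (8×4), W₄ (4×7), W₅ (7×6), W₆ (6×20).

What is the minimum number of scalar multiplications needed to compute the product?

Adjacent pairs: W₁W₂ = 7·12·8 = 672; W₂W₃ = 12·8·4 = 384; W₃W₄ = 8·4·7 = 224; W₄W₅ = 4·7·6 = 168; W₅W₆ = 7·6·20 = 840.
Length 3: W₁..W₃: k=1: 0+384+7·12·4=720; k=2: 672+0+7·8·4=896 → min 720 | W₂..W₄: k=2: 0+224+12·8·7=896; k=3: 384+0+12·4·7=720 → min 720 | W₃..W₅: k=3: 0+168+8·4·6=360; k=4: 224+0+8·7·6=560 → min 360 | W₄..W₆: k=4: 0+840+4·7·20=1400; k=5: 168+0+4·6·20=648 → min 648.
Length 4: W₁..W₄: k=1: 0+720+7·12·7=1308; k=2: 672+224+7·8·7=1288; k=3: 720+0+7·4·7=916 → min 916 | W₂..W₅: k=2: 0+360+12·8·6=936; k=3: 384+168+12·4·6=840; k=4: 720+0+12·7·6=1224 → min 840 | W₃..W₆: k=3: 0+648+8·4·20=1288; k=4: 224+840+8·7·20=2184; k=5: 360+0+8·6·20=1320 → min 1288.
Length 5: W₁..W₅: k=1: 0+840+7·12·6=1344; k=2: 672+360+7·8·6=1368; k=3: 720+168+7·4·6=1056; k=4: 916+0+7·7·6=1210 → min 1056 | W₂..W₆: k=2: 0+1288+12·8·20=3208; k=3: 384+648+12·4·20=1992; k=4: 720+840+12·7·20=3240; k=5: 840+0+12·6·20=2280 → min 1992.
Length 6: W₁..W₆: k=1: 0+1992+7·12·20=3672; k=2: 672+1288+7·8·20=3080; k=3: 720+648+7·4·20=1928; k=4: 916+840+7·7·20=2736; k=5: 1056+0+7·6·20=1896 → min 1896.
Optimal order: (((W₁·(W₂·W₃))·(W₄·W₅))·W₆) with cost 1896.

1896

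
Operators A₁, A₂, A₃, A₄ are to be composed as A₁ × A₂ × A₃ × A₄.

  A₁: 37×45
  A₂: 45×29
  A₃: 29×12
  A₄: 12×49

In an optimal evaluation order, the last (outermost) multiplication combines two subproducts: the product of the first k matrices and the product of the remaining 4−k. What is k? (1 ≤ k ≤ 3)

3

Adjacent pairs: A₁A₂ = 37·45·29 = 48285; A₂A₃ = 45·29·12 = 15660; A₃A₄ = 29·12·49 = 17052.
Length 3: A₁..A₃: k=1: 0+15660+37·45·12=35640; k=2: 48285+0+37·29·12=61161 → min 35640 | A₂..A₄: k=2: 0+17052+45·29·49=80997; k=3: 15660+0+45·12·49=42120 → min 42120.
Top-level splits: k=1: (A₁..A₁)·(A₂..A₄) → 0+42120+37·45·49 = 123705; k=2: (A₁..A₂)·(A₃..A₄) → 48285+17052+37·29·49 = 117914; k=3: (A₁..A₃)·(A₄..A₄) → 35640+0+37·12·49 = 57396.
Best split is after A₃, i.e. k = 3.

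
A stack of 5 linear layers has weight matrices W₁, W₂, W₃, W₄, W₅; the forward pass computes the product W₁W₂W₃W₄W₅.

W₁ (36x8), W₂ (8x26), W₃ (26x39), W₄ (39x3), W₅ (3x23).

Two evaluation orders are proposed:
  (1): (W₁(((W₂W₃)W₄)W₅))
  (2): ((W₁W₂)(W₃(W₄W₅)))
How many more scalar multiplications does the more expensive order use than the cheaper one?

Order (1) = (W₁(((W₂W₃)W₄)W₅)): (W₂W₃): 8×26 by 26×39 → 8×39, cost 8·26·39 = 8112; ((W₂W₃)W₄): 8×39 by 39×3 → 8×3, cost 8·39·3 = 936; cumulative 9048; (((W₂W₃)W₄)W₅): 8×3 by 3×23 → 8×23, cost 8·3·23 = 552; cumulative 9600; (W₁(((W₂W₃)W₄)W₅)): 36×8 by 8×23 → 36×23, cost 36·8·23 = 6624; cumulative 16224. Total 16224.
Order (2) = ((W₁W₂)(W₃(W₄W₅))): (W₁W₂): 36×8 by 8×26 → 36×26, cost 36·8·26 = 7488; (W₄W₅): 39×3 by 3×23 → 39×23, cost 39·3·23 = 2691; (W₃(W₄W₅)): 26×39 by 39×23 → 26×23, cost 26·39·23 = 23322; cumulative 26013; ((W₁W₂)(W₃(W₄W₅))): 36×26 by 26×23 → 36×23, cost 36·26·23 = 21528; cumulative 55029. Total 55029.
Difference: |16224 − 55029| = 38805.

38805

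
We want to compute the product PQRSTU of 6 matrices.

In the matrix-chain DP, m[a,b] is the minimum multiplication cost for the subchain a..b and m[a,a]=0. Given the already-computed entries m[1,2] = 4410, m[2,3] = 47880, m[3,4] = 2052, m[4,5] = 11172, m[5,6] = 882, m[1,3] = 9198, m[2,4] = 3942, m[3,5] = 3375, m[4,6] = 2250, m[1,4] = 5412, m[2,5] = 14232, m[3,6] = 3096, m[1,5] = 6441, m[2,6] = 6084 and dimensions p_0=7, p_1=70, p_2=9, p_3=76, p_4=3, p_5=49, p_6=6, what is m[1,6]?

6420

m[1,6] = min over k∈[1,5] of m[1,k]+m[k+1,6]+p_{0}·p_k·p_{6}.
k=1: 0 + 6084 + 7·70·6 = 9024; k=2: 4410 + 3096 + 7·9·6 = 7884; k=3: 9198 + 2250 + 7·76·6 = 14640; k=4: 5412 + 882 + 7·3·6 = 6420; k=5: 6441 + 0 + 7·49·6 = 8499.
Minimum: 6420 at k=4.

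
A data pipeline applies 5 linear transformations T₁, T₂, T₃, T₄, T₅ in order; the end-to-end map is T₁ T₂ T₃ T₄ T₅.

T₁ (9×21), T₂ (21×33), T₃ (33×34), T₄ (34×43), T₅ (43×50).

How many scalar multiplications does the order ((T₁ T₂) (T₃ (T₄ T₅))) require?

150287

(T₁ T₂): 9×21 by 21×33 → 9×33, cost 9·21·33 = 6237
(T₄ T₅): 34×43 by 43×50 → 34×50, cost 34·43·50 = 73100
(T₃ (T₄ T₅)): 33×34 by 34×50 → 33×50, cost 33·34·50 = 56100; cumulative 129200
((T₁ T₂) (T₃ (T₄ T₅))): 9×33 by 33×50 → 9×50, cost 9·33·50 = 14850; cumulative 150287
Total: 150287 scalar multiplications.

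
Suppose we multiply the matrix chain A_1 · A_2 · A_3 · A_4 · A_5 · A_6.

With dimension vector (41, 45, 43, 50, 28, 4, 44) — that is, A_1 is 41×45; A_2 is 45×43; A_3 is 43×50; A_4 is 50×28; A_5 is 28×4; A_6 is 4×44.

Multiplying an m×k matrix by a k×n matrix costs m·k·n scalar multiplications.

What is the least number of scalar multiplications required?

36536

Adjacent pairs: A_1A_2 = 41·45·43 = 79335; A_2A_3 = 45·43·50 = 96750; A_3A_4 = 43·50·28 = 60200; A_4A_5 = 50·28·4 = 5600; A_5A_6 = 28·4·44 = 4928.
Length 3: A_1..A_3: k=1: 0+96750+41·45·50=189000; k=2: 79335+0+41·43·50=167485 → min 167485 | A_2..A_4: k=2: 0+60200+45·43·28=114380; k=3: 96750+0+45·50·28=159750 → min 114380 | A_3..A_5: k=3: 0+5600+43·50·4=14200; k=4: 60200+0+43·28·4=65016 → min 14200 | A_4..A_6: k=4: 0+4928+50·28·44=66528; k=5: 5600+0+50·4·44=14400 → min 14400.
Length 4: A_1..A_4: k=1: 0+114380+41·45·28=166040; k=2: 79335+60200+41·43·28=188899; k=3: 167485+0+41·50·28=224885 → min 166040 | A_2..A_5: k=2: 0+14200+45·43·4=21940; k=3: 96750+5600+45·50·4=111350; k=4: 114380+0+45·28·4=119420 → min 21940 | A_3..A_6: k=3: 0+14400+43·50·44=109000; k=4: 60200+4928+43·28·44=118104; k=5: 14200+0+43·4·44=21768 → min 21768.
Length 5: A_1..A_5: k=1: 0+21940+41·45·4=29320; k=2: 79335+14200+41·43·4=100587; k=3: 167485+5600+41·50·4=181285; k=4: 166040+0+41·28·4=170632 → min 29320 | A_2..A_6: k=2: 0+21768+45·43·44=106908; k=3: 96750+14400+45·50·44=210150; k=4: 114380+4928+45·28·44=174748; k=5: 21940+0+45·4·44=29860 → min 29860.
Length 6: A_1..A_6: k=1: 0+29860+41·45·44=111040; k=2: 79335+21768+41·43·44=178675; k=3: 167485+14400+41·50·44=272085; k=4: 166040+4928+41·28·44=221480; k=5: 29320+0+41·4·44=36536 → min 36536.
Optimal order: ((A_1 · (A_2 · (A_3 · (A_4 · A_5)))) · A_6) with cost 36536.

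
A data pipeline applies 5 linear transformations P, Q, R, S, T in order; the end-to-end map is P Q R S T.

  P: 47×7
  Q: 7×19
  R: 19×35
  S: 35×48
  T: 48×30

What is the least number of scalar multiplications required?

Adjacent pairs: PQ = 47·7·19 = 6251; QR = 7·19·35 = 4655; RS = 19·35·48 = 31920; ST = 35·48·30 = 50400.
Length 3: P..R: k=1: 0+4655+47·7·35=16170; k=2: 6251+0+47·19·35=37506 → min 16170 | Q..S: k=2: 0+31920+7·19·48=38304; k=3: 4655+0+7·35·48=16415 → min 16415 | R..T: k=3: 0+50400+19·35·30=70350; k=4: 31920+0+19·48·30=59280 → min 59280.
Length 4: P..S: k=1: 0+16415+47·7·48=32207; k=2: 6251+31920+47·19·48=81035; k=3: 16170+0+47·35·48=95130 → min 32207 | Q..T: k=2: 0+59280+7·19·30=63270; k=3: 4655+50400+7·35·30=62405; k=4: 16415+0+7·48·30=26495 → min 26495.
Length 5: P..T: k=1: 0+26495+47·7·30=36365; k=2: 6251+59280+47·19·30=92321; k=3: 16170+50400+47·35·30=115920; k=4: 32207+0+47·48·30=99887 → min 36365.
Optimal order: (P (((Q R) S) T)) with cost 36365.

36365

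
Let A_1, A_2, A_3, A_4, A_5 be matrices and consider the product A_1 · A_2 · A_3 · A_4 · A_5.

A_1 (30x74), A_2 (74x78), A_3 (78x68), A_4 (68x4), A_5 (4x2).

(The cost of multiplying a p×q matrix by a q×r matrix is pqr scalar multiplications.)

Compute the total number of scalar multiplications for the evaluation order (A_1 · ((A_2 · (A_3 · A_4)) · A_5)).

49336

(A_3 · A_4): 78×68 by 68×4 → 78×4, cost 78·68·4 = 21216
(A_2 · (A_3 · A_4)): 74×78 by 78×4 → 74×4, cost 74·78·4 = 23088; cumulative 44304
((A_2 · (A_3 · A_4)) · A_5): 74×4 by 4×2 → 74×2, cost 74·4·2 = 592; cumulative 44896
(A_1 · ((A_2 · (A_3 · A_4)) · A_5)): 30×74 by 74×2 → 30×2, cost 30·74·2 = 4440; cumulative 49336
Total: 49336 scalar multiplications.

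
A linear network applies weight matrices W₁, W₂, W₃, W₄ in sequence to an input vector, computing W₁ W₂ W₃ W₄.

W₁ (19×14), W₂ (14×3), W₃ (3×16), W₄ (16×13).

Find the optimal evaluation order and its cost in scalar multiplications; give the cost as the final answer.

2163

Adjacent pairs: W₁W₂ = 19·14·3 = 798; W₂W₃ = 14·3·16 = 672; W₃W₄ = 3·16·13 = 624.
Length 3: W₁..W₃: k=1: 0+672+19·14·16=4928; k=2: 798+0+19·3·16=1710 → min 1710 | W₂..W₄: k=2: 0+624+14·3·13=1170; k=3: 672+0+14·16·13=3584 → min 1170.
Length 4: W₁..W₄: k=1: 0+1170+19·14·13=4628; k=2: 798+624+19·3·13=2163; k=3: 1710+0+19·16·13=5662 → min 2163.
Optimal parenthesization: ((W₁ W₂) (W₃ W₄)) with cost 2163.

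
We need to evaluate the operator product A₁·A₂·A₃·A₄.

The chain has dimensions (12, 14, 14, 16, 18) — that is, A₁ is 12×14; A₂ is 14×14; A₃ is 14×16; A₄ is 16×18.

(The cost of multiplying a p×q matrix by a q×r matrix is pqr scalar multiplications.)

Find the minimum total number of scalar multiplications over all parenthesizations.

Adjacent pairs: A₁A₂ = 12·14·14 = 2352; A₂A₃ = 14·14·16 = 3136; A₃A₄ = 14·16·18 = 4032.
Length 3: A₁..A₃: k=1: 0+3136+12·14·16=5824; k=2: 2352+0+12·14·16=5040 → min 5040 | A₂..A₄: k=2: 0+4032+14·14·18=7560; k=3: 3136+0+14·16·18=7168 → min 7168.
Length 4: A₁..A₄: k=1: 0+7168+12·14·18=10192; k=2: 2352+4032+12·14·18=9408; k=3: 5040+0+12·16·18=8496 → min 8496.
Optimal order: (((A₁·A₂)·A₃)·A₄) with cost 8496.

8496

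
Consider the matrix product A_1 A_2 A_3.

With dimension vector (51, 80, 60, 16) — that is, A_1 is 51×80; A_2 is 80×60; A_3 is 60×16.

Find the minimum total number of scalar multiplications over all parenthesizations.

142080

Order (A_1 (A_2 A_3)): (A_2 A_3): 80×60 by 60×16 → 80×16, cost 80·60·16 = 76800; (A_1 (A_2 A_3)): 51×80 by 80×16 → 51×16, cost 51·80·16 = 65280; cumulative 142080. Total 142080.
Order ((A_1 A_2) A_3): (A_1 A_2): 51×80 by 80×60 → 51×60, cost 51·80·60 = 244800; ((A_1 A_2) A_3): 51×60 by 60×16 → 51×16, cost 51·60·16 = 48960; cumulative 293760. Total 293760.
Minimum: 142080.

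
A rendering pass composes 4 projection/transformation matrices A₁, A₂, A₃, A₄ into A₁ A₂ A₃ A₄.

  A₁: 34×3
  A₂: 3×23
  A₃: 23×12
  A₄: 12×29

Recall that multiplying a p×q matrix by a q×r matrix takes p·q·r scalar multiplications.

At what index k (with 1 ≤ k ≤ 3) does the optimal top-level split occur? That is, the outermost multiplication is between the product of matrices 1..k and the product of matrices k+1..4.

Adjacent pairs: A₁A₂ = 34·3·23 = 2346; A₂A₃ = 3·23·12 = 828; A₃A₄ = 23·12·29 = 8004.
Length 3: A₁..A₃: k=1: 0+828+34·3·12=2052; k=2: 2346+0+34·23·12=11730 → min 2052 | A₂..A₄: k=2: 0+8004+3·23·29=10005; k=3: 828+0+3·12·29=1872 → min 1872.
Top-level splits: k=1: (A₁..A₁)·(A₂..A₄) → 0+1872+34·3·29 = 4830; k=2: (A₁..A₂)·(A₃..A₄) → 2346+8004+34·23·29 = 33028; k=3: (A₁..A₃)·(A₄..A₄) → 2052+0+34·12·29 = 13884.
Best split is after A₁, i.e. k = 1.

1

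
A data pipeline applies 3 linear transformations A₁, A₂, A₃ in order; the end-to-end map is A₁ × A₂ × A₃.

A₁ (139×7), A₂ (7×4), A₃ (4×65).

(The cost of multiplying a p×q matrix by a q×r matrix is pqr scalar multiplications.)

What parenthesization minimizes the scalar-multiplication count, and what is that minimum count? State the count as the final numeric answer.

(A₁ × (A₂ × A₃)): cost 65065.
((A₁ × A₂) × A₃): cost 40032.
Optimal: ((A₁ × A₂) × A₃) with cost 40032.

40032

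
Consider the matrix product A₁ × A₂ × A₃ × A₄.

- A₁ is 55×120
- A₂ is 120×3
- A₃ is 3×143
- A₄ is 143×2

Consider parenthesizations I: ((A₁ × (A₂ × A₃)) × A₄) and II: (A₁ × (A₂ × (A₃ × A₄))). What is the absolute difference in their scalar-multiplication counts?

Order I = ((A₁ × (A₂ × A₃)) × A₄): (A₂ × A₃): 120×3 by 3×143 → 120×143, cost 120·3·143 = 51480; (A₁ × (A₂ × A₃)): 55×120 by 120×143 → 55×143, cost 55·120·143 = 943800; cumulative 995280; ((A₁ × (A₂ × A₃)) × A₄): 55×143 by 143×2 → 55×2, cost 55·143·2 = 15730; cumulative 1011010. Total 1011010.
Order II = (A₁ × (A₂ × (A₃ × A₄))): (A₃ × A₄): 3×143 by 143×2 → 3×2, cost 3·143·2 = 858; (A₂ × (A₃ × A₄)): 120×3 by 3×2 → 120×2, cost 120·3·2 = 720; cumulative 1578; (A₁ × (A₂ × (A₃ × A₄))): 55×120 by 120×2 → 55×2, cost 55·120·2 = 13200; cumulative 14778. Total 14778.
Difference: |1011010 − 14778| = 996232.

996232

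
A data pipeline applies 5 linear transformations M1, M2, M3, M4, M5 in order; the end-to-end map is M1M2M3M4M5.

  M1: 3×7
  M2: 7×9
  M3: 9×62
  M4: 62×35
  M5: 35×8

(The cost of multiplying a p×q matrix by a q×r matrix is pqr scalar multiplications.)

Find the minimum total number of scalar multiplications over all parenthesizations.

Adjacent pairs: M1M2 = 3·7·9 = 189; M2M3 = 7·9·62 = 3906; M3M4 = 9·62·35 = 19530; M4M5 = 62·35·8 = 17360.
Length 3: M1..M3: k=1: 0+3906+3·7·62=5208; k=2: 189+0+3·9·62=1863 → min 1863 | M2..M4: k=2: 0+19530+7·9·35=21735; k=3: 3906+0+7·62·35=19096 → min 19096 | M3..M5: k=3: 0+17360+9·62·8=21824; k=4: 19530+0+9·35·8=22050 → min 21824.
Length 4: M1..M4: k=1: 0+19096+3·7·35=19831; k=2: 189+19530+3·9·35=20664; k=3: 1863+0+3·62·35=8373 → min 8373 | M2..M5: k=2: 0+21824+7·9·8=22328; k=3: 3906+17360+7·62·8=24738; k=4: 19096+0+7·35·8=21056 → min 21056.
Length 5: M1..M5: k=1: 0+21056+3·7·8=21224; k=2: 189+21824+3·9·8=22229; k=3: 1863+17360+3·62·8=20711; k=4: 8373+0+3·35·8=9213 → min 9213.
Optimal order: ((((M1M2)M3)M4)M5) with cost 9213.

9213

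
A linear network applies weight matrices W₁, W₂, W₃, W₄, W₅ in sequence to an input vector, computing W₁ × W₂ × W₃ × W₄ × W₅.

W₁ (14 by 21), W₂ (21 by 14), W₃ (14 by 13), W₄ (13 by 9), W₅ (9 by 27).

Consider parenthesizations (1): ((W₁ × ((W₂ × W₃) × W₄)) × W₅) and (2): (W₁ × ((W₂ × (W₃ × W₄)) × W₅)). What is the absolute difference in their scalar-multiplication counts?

Order (1) = ((W₁ × ((W₂ × W₃) × W₄)) × W₅): (W₂ × W₃): 21×14 by 14×13 → 21×13, cost 21·14·13 = 3822; ((W₂ × W₃) × W₄): 21×13 by 13×9 → 21×9, cost 21·13·9 = 2457; cumulative 6279; (W₁ × ((W₂ × W₃) × W₄)): 14×21 by 21×9 → 14×9, cost 14·21·9 = 2646; cumulative 8925; ((W₁ × ((W₂ × W₃) × W₄)) × W₅): 14×9 by 9×27 → 14×27, cost 14·9·27 = 3402; cumulative 12327. Total 12327.
Order (2) = (W₁ × ((W₂ × (W₃ × W₄)) × W₅)): (W₃ × W₄): 14×13 by 13×9 → 14×9, cost 14·13·9 = 1638; (W₂ × (W₃ × W₄)): 21×14 by 14×9 → 21×9, cost 21·14·9 = 2646; cumulative 4284; ((W₂ × (W₃ × W₄)) × W₅): 21×9 by 9×27 → 21×27, cost 21·9·27 = 5103; cumulative 9387; (W₁ × ((W₂ × (W₃ × W₄)) × W₅)): 14×21 by 21×27 → 14×27, cost 14·21·27 = 7938; cumulative 17325. Total 17325.
Difference: |12327 − 17325| = 4998.

4998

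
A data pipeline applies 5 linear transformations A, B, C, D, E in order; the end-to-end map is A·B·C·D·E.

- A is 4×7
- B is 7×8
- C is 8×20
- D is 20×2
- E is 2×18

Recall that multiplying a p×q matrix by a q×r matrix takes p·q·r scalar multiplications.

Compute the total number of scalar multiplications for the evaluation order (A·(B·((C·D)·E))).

2120

(C·D): 8×20 by 20×2 → 8×2, cost 8·20·2 = 320
((C·D)·E): 8×2 by 2×18 → 8×18, cost 8·2·18 = 288; cumulative 608
(B·((C·D)·E)): 7×8 by 8×18 → 7×18, cost 7·8·18 = 1008; cumulative 1616
(A·(B·((C·D)·E))): 4×7 by 7×18 → 4×18, cost 4·7·18 = 504; cumulative 2120
Total: 2120 scalar multiplications.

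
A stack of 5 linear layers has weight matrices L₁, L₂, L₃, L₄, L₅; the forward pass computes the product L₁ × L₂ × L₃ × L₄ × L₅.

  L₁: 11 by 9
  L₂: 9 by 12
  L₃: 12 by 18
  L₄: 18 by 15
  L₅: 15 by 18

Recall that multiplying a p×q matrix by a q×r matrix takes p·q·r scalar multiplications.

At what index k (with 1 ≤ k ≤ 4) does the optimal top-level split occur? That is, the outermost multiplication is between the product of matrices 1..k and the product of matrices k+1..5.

Adjacent pairs: L₁L₂ = 11·9·12 = 1188; L₂L₃ = 9·12·18 = 1944; L₃L₄ = 12·18·15 = 3240; L₄L₅ = 18·15·18 = 4860.
Length 3: L₁..L₃: k=1: 0+1944+11·9·18=3726; k=2: 1188+0+11·12·18=3564 → min 3564 | L₂..L₄: k=2: 0+3240+9·12·15=4860; k=3: 1944+0+9·18·15=4374 → min 4374 | L₃..L₅: k=3: 0+4860+12·18·18=8748; k=4: 3240+0+12·15·18=6480 → min 6480.
Length 4: L₁..L₄: k=1: 0+4374+11·9·15=5859; k=2: 1188+3240+11·12·15=6408; k=3: 3564+0+11·18·15=6534 → min 5859 | L₂..L₅: k=2: 0+6480+9·12·18=8424; k=3: 1944+4860+9·18·18=9720; k=4: 4374+0+9·15·18=6804 → min 6804.
Top-level splits: k=1: (L₁..L₁)·(L₂..L₅) → 0+6804+11·9·18 = 8586; k=2: (L₁..L₂)·(L₃..L₅) → 1188+6480+11·12·18 = 10044; k=3: (L₁..L₃)·(L₄..L₅) → 3564+4860+11·18·18 = 11988; k=4: (L₁..L₄)·(L₅..L₅) → 5859+0+11·15·18 = 8829.
Best split is after L₁, i.e. k = 1.

1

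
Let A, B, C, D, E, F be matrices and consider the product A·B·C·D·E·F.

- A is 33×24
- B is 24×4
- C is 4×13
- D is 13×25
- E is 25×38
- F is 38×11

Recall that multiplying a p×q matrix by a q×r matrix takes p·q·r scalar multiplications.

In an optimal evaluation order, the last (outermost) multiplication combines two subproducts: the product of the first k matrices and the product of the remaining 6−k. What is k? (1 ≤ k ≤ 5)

2

Adjacent pairs: AB = 33·24·4 = 3168; BC = 24·4·13 = 1248; CD = 4·13·25 = 1300; DE = 13·25·38 = 12350; EF = 25·38·11 = 10450.
Length 3: A..C: k=1: 0+1248+33·24·13=11544; k=2: 3168+0+33·4·13=4884 → min 4884 | B..D: k=2: 0+1300+24·4·25=3700; k=3: 1248+0+24·13·25=9048 → min 3700 | C..E: k=3: 0+12350+4·13·38=14326; k=4: 1300+0+4·25·38=5100 → min 5100 | D..F: k=4: 0+10450+13·25·11=14025; k=5: 12350+0+13·38·11=17784 → min 14025.
Length 4: A..D: k=1: 0+3700+33·24·25=23500; k=2: 3168+1300+33·4·25=7768; k=3: 4884+0+33·13·25=15609 → min 7768 | B..E: k=2: 0+5100+24·4·38=8748; k=3: 1248+12350+24·13·38=25454; k=4: 3700+0+24·25·38=26500 → min 8748 | C..F: k=3: 0+14025+4·13·11=14597; k=4: 1300+10450+4·25·11=12850; k=5: 5100+0+4·38·11=6772 → min 6772.
Length 5: A..E: k=1: 0+8748+33·24·38=38844; k=2: 3168+5100+33·4·38=13284; k=3: 4884+12350+33·13·38=33536; k=4: 7768+0+33·25·38=39118 → min 13284 | B..F: k=2: 0+6772+24·4·11=7828; k=3: 1248+14025+24·13·11=18705; k=4: 3700+10450+24·25·11=20750; k=5: 8748+0+24·38·11=18780 → min 7828.
Top-level splits: k=1: (A..A)·(B..F) → 0+7828+33·24·11 = 16540; k=2: (A..B)·(C..F) → 3168+6772+33·4·11 = 11392; k=3: (A..C)·(D..F) → 4884+14025+33·13·11 = 23628; k=4: (A..D)·(E..F) → 7768+10450+33·25·11 = 27293; k=5: (A..E)·(F..F) → 13284+0+33·38·11 = 27078.
Best split is after B, i.e. k = 2.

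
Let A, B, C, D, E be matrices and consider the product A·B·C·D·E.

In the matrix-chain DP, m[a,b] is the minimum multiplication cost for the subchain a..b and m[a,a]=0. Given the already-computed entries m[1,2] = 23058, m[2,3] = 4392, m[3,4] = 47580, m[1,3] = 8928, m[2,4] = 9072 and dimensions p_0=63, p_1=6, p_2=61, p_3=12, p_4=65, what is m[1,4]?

33642

m[1,4] = min over k∈[1,3] of m[1,k]+m[k+1,4]+p_{0}·p_k·p_{4}.
k=1: 0 + 9072 + 63·6·65 = 33642; k=2: 23058 + 47580 + 63·61·65 = 320433; k=3: 8928 + 0 + 63·12·65 = 58068.
Minimum: 33642 at k=1.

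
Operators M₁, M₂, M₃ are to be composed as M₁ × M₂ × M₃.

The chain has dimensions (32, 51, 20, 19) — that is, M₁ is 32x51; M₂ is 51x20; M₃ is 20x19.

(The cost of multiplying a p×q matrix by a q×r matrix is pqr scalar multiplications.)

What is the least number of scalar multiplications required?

44800

Order (M₁ × (M₂ × M₃)): (M₂ × M₃): 51×20 by 20×19 → 51×19, cost 51·20·19 = 19380; (M₁ × (M₂ × M₃)): 32×51 by 51×19 → 32×19, cost 32·51·19 = 31008; cumulative 50388. Total 50388.
Order ((M₁ × M₂) × M₃): (M₁ × M₂): 32×51 by 51×20 → 32×20, cost 32·51·20 = 32640; ((M₁ × M₂) × M₃): 32×20 by 20×19 → 32×19, cost 32·20·19 = 12160; cumulative 44800. Total 44800.
Minimum: 44800.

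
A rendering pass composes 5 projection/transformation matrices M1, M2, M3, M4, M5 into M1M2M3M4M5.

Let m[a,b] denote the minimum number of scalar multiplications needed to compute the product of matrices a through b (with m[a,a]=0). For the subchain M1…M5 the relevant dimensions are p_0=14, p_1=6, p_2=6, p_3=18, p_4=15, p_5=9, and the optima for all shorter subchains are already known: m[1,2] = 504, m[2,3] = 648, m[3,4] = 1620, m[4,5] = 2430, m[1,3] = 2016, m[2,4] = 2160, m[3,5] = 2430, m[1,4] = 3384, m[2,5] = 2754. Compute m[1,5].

m[1,5] = min over k∈[1,4] of m[1,k]+m[k+1,5]+p_{0}·p_k·p_{5}.
k=1: 0 + 2754 + 14·6·9 = 3510; k=2: 504 + 2430 + 14·6·9 = 3690; k=3: 2016 + 2430 + 14·18·9 = 6714; k=4: 3384 + 0 + 14·15·9 = 5274.
Minimum: 3510 at k=1.

3510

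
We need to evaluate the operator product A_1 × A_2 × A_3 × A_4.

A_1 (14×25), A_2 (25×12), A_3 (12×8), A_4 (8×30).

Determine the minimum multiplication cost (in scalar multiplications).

Adjacent pairs: A_1A_2 = 14·25·12 = 4200; A_2A_3 = 25·12·8 = 2400; A_3A_4 = 12·8·30 = 2880.
Length 3: A_1..A_3: k=1: 0+2400+14·25·8=5200; k=2: 4200+0+14·12·8=5544 → min 5200 | A_2..A_4: k=2: 0+2880+25·12·30=11880; k=3: 2400+0+25·8·30=8400 → min 8400.
Length 4: A_1..A_4: k=1: 0+8400+14·25·30=18900; k=2: 4200+2880+14·12·30=12120; k=3: 5200+0+14·8·30=8560 → min 8560.
Optimal order: ((A_1 × (A_2 × A_3)) × A_4) with cost 8560.

8560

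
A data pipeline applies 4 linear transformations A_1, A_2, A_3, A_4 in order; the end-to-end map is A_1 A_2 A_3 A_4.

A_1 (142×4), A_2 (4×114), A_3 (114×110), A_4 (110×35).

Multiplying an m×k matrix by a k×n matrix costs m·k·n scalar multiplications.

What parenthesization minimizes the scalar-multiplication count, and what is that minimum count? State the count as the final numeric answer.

Adjacent pairs: A_1A_2 = 142·4·114 = 64752; A_2A_3 = 4·114·110 = 50160; A_3A_4 = 114·110·35 = 438900.
Length 3: A_1..A_3: k=1: 0+50160+142·4·110=112640; k=2: 64752+0+142·114·110=1845432 → min 112640 | A_2..A_4: k=2: 0+438900+4·114·35=454860; k=3: 50160+0+4·110·35=65560 → min 65560.
Length 4: A_1..A_4: k=1: 0+65560+142·4·35=85440; k=2: 64752+438900+142·114·35=1070232; k=3: 112640+0+142·110·35=659340 → min 85440.
Optimal parenthesization: (A_1 ((A_2 A_3) A_4)) with cost 85440.

85440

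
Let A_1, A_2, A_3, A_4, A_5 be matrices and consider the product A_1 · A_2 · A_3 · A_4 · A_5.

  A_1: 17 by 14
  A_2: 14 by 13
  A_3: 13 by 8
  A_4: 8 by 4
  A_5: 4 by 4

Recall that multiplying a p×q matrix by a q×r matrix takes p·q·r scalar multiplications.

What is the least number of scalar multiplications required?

Adjacent pairs: A_1A_2 = 17·14·13 = 3094; A_2A_3 = 14·13·8 = 1456; A_3A_4 = 13·8·4 = 416; A_4A_5 = 8·4·4 = 128.
Length 3: A_1..A_3: k=1: 0+1456+17·14·8=3360; k=2: 3094+0+17·13·8=4862 → min 3360 | A_2..A_4: k=2: 0+416+14·13·4=1144; k=3: 1456+0+14·8·4=1904 → min 1144 | A_3..A_5: k=3: 0+128+13·8·4=544; k=4: 416+0+13·4·4=624 → min 544.
Length 4: A_1..A_4: k=1: 0+1144+17·14·4=2096; k=2: 3094+416+17·13·4=4394; k=3: 3360+0+17·8·4=3904 → min 2096 | A_2..A_5: k=2: 0+544+14·13·4=1272; k=3: 1456+128+14·8·4=2032; k=4: 1144+0+14·4·4=1368 → min 1272.
Length 5: A_1..A_5: k=1: 0+1272+17·14·4=2224; k=2: 3094+544+17·13·4=4522; k=3: 3360+128+17·8·4=4032; k=4: 2096+0+17·4·4=2368 → min 2224.
Optimal order: (A_1 · (A_2 · (A_3 · (A_4 · A_5)))) with cost 2224.

2224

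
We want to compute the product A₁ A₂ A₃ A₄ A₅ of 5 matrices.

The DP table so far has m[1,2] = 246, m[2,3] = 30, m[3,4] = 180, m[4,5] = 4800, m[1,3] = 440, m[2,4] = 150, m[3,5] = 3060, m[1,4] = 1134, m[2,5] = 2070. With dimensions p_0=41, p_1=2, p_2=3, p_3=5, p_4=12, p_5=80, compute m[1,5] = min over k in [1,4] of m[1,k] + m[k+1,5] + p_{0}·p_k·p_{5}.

8630

m[1,5] = min over k∈[1,4] of m[1,k]+m[k+1,5]+p_{0}·p_k·p_{5}.
k=1: 0 + 2070 + 41·2·80 = 8630; k=2: 246 + 3060 + 41·3·80 = 13146; k=3: 440 + 4800 + 41·5·80 = 21640; k=4: 1134 + 0 + 41·12·80 = 40494.
Minimum: 8630 at k=1.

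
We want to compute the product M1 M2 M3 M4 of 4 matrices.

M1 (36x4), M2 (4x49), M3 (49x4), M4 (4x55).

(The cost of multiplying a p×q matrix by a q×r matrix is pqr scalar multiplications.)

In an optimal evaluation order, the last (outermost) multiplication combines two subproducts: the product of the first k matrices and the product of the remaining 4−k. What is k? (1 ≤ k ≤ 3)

Adjacent pairs: M1M2 = 36·4·49 = 7056; M2M3 = 4·49·4 = 784; M3M4 = 49·4·55 = 10780.
Length 3: M1..M3: k=1: 0+784+36·4·4=1360; k=2: 7056+0+36·49·4=14112 → min 1360 | M2..M4: k=2: 0+10780+4·49·55=21560; k=3: 784+0+4·4·55=1664 → min 1664.
Top-level splits: k=1: (M1..M1)·(M2..M4) → 0+1664+36·4·55 = 9584; k=2: (M1..M2)·(M3..M4) → 7056+10780+36·49·55 = 114856; k=3: (M1..M3)·(M4..M4) → 1360+0+36·4·55 = 9280.
Best split is after M3, i.e. k = 3.

3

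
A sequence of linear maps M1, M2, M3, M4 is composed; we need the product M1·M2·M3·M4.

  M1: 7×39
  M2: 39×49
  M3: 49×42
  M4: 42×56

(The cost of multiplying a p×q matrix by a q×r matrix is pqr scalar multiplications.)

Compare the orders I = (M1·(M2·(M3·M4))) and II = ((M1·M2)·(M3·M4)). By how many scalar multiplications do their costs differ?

89719

Order I = (M1·(M2·(M3·M4))): (M3·M4): 49×42 by 42×56 → 49×56, cost 49·42·56 = 115248; (M2·(M3·M4)): 39×49 by 49×56 → 39×56, cost 39·49·56 = 107016; cumulative 222264; (M1·(M2·(M3·M4))): 7×39 by 39×56 → 7×56, cost 7·39·56 = 15288; cumulative 237552. Total 237552.
Order II = ((M1·M2)·(M3·M4)): (M1·M2): 7×39 by 39×49 → 7×49, cost 7·39·49 = 13377; (M3·M4): 49×42 by 42×56 → 49×56, cost 49·42·56 = 115248; ((M1·M2)·(M3·M4)): 7×49 by 49×56 → 7×56, cost 7·49·56 = 19208; cumulative 147833. Total 147833.
Difference: |237552 − 147833| = 89719.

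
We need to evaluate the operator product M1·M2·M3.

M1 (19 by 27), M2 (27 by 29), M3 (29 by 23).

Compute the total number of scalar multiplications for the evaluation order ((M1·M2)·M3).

(M1·M2): 19×27 by 27×29 → 19×29, cost 19·27·29 = 14877
((M1·M2)·M3): 19×29 by 29×23 → 19×23, cost 19·29·23 = 12673; cumulative 27550
Total: 27550 scalar multiplications.

27550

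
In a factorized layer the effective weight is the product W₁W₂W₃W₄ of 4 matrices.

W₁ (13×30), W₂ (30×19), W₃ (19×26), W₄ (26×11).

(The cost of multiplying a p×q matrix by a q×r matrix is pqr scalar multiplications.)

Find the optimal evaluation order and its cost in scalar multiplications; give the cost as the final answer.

15561

Adjacent pairs: W₁W₂ = 13·30·19 = 7410; W₂W₃ = 30·19·26 = 14820; W₃W₄ = 19·26·11 = 5434.
Length 3: W₁..W₃: k=1: 0+14820+13·30·26=24960; k=2: 7410+0+13·19·26=13832 → min 13832 | W₂..W₄: k=2: 0+5434+30·19·11=11704; k=3: 14820+0+30·26·11=23400 → min 11704.
Length 4: W₁..W₄: k=1: 0+11704+13·30·11=15994; k=2: 7410+5434+13·19·11=15561; k=3: 13832+0+13·26·11=17550 → min 15561.
Optimal parenthesization: ((W₁W₂)(W₃W₄)) with cost 15561.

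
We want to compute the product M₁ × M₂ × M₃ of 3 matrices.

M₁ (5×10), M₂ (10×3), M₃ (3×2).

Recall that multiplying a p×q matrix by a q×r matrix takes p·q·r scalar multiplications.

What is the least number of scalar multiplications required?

160

Order (M₁ × (M₂ × M₃)): (M₂ × M₃): 10×3 by 3×2 → 10×2, cost 10·3·2 = 60; (M₁ × (M₂ × M₃)): 5×10 by 10×2 → 5×2, cost 5·10·2 = 100; cumulative 160. Total 160.
Order ((M₁ × M₂) × M₃): (M₁ × M₂): 5×10 by 10×3 → 5×3, cost 5·10·3 = 150; ((M₁ × M₂) × M₃): 5×3 by 3×2 → 5×2, cost 5·3·2 = 30; cumulative 180. Total 180.
Minimum: 160.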